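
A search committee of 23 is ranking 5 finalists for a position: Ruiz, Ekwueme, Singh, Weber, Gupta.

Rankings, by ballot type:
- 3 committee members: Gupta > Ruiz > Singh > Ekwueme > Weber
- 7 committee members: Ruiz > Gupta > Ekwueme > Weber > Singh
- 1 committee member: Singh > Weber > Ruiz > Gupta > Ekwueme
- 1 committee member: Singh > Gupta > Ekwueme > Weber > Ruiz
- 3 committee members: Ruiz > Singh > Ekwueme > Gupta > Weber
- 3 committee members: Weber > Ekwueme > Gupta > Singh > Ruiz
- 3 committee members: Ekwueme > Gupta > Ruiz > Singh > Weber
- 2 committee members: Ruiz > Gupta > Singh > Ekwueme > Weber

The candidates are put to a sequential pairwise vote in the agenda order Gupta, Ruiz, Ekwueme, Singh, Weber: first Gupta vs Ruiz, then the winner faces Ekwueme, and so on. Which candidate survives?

Ruiz

Round 1: Gupta vs Ruiz — 10–13, Ruiz advances.
Round 2: Ruiz vs Ekwueme — 16–7, Ruiz advances.
Round 3: Ruiz vs Singh — 18–5, Ruiz advances.
Round 4: Ruiz vs Weber — 18–5, Ruiz advances.
The agenda winner is Ruiz.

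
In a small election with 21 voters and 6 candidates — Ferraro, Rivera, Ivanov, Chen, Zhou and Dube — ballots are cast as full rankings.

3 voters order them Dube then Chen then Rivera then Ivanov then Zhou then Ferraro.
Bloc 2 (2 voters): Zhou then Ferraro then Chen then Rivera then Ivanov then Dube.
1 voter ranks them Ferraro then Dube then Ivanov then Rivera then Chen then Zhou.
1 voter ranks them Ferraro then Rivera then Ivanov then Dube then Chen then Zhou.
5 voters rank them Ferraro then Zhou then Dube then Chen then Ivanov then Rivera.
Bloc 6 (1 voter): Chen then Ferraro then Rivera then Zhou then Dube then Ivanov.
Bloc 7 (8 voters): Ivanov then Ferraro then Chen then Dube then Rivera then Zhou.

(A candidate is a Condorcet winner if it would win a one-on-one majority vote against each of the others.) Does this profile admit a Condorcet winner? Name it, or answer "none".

none

Head-to-head results (21 voters):
Ferraro vs Rivera: Ferraro is ranked higher on 2+1+1+5+1+8 = 18 ballots, Rivera on 3. Ferraro wins 18–3.
Ferraro vs Ivanov: Ferraro is ranked higher on 2+1+1+5+1 = 10 ballots, Ivanov on 11. Ivanov wins 11–10.
Ferraro vs Chen: Ferraro preferred on 2+1+1+5+8 = 17 ballots; Ferraro wins 17–4.
Ferraro vs Zhou: 1+1+5+1+8 = 16 for Ferraro, 5 for Zhou — Ferraro by 16–5.
Ferraro vs Dube: Ferraro preferred on 2+1+1+5+1+8 = 18 ballots; Ferraro wins 18–3.
Rivera vs Ivanov: 3+2+1+1 = 7 for Rivera, 14 for Ivanov — Ivanov by 14–7.
Rivera vs Chen: 1+1 = 2 for Rivera, 19 for Chen — Chen by 19–2.
Rivera vs Zhou: Rivera is ranked higher on 3+1+1+1+8 = 14 ballots, Zhou on 7. Rivera wins 14–7.
Rivera vs Dube: 2+1+1 = 4 for Rivera, 17 for Dube — Dube by 17–4.
Ivanov vs Chen: Ivanov preferred on 1+1+8 = 10 ballots; Chen wins 11–10.
Ivanov vs Zhou: Ivanov preferred on 3+1+1+8 = 13 ballots; Ivanov wins 13–8.
Ivanov vs Dube: 2+1+8 = 11 for Ivanov, 10 for Dube — Ivanov by 11–10.
Chen vs Zhou: 14 to 7, Chen.
Chen vs Dube: Chen preferred on 2+1+8 = 11 ballots; Chen wins 11–10.
Zhou vs Dube: Zhou is ranked higher on 2+5+1 = 8 ballots, Dube on 13. Dube wins 13–8.
Every candidate loses at least once (Ferraro loses to Ivanov; Rivera loses to Ferraro; Ivanov loses to Chen; Chen loses to Ferraro; Zhou loses to Ferraro; Dube loses to Ferraro). The majority relation contains the cycle Ferraro beats Chen beats Ivanov beats Ferraro, so there is no Condorcet winner.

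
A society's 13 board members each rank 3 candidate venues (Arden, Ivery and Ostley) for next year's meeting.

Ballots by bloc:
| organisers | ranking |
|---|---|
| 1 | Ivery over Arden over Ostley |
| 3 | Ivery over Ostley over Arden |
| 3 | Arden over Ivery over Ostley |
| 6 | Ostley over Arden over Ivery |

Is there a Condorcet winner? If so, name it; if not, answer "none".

Check each pair by majority over 13 ballots:
Arden vs Ivery: Arden preferred on 3+6 = 9 ballots; Arden wins 9–4.
Arden vs Ostley: Ostley wins 9–4.
Ivery vs Ostley: 1+3+3 = 7 for Ivery, 6 for Ostley — Ivery by 7–6.
Every city loses at least once (Arden loses to Ostley; Ivery loses to Arden; Ostley loses to Ivery). The majority relation contains the cycle Arden beats Ivery beats Ostley beats Arden, so there is no Condorcet winner.

none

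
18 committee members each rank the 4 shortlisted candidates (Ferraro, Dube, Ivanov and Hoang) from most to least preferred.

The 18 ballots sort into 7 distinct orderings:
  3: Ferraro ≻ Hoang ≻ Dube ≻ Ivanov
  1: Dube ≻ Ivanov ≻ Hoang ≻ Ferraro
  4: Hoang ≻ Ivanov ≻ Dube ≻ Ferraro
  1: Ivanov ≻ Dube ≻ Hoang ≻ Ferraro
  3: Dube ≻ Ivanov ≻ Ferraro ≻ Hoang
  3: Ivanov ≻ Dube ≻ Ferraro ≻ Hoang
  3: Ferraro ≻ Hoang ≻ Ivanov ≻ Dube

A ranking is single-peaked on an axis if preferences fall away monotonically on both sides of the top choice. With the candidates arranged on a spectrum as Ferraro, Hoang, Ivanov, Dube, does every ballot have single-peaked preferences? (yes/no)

no

Axis positions: Ferraro=1, Hoang=2, Ivanov=3, Dube=4.
Bloc 1: ranking walks positions 1-2-4-3; Dube is ranked above Ivanov even though Ivanov lies between Dube and the peak Ferraro on the axis — preferences dip and rise again. Not single-peaked.
Bloc 2 (peak Dube at position 4): ranking walks positions 4-3-2-1, expanding outward from the peak — single-peaked.
Bloc 3 (peak Hoang at position 2): ranking walks positions 2-3-4-1, expanding outward from the peak — single-peaked.
Bloc 4 (peak Ivanov at position 3): ranking walks positions 3-4-2-1, expanding outward from the peak — single-peaked.
Bloc 5: ranking walks positions 4-3-1-2; Ferraro is ranked above Hoang even though Hoang lies between Ferraro and the peak Dube on the axis — preferences dip and rise again. Not single-peaked.
Bloc 6: ranking walks positions 3-4-1-2; Ferraro is ranked above Hoang even though Hoang lies between Ferraro and the peak Ivanov on the axis — preferences dip and rise again. Not single-peaked.
Bloc 7 (peak Ferraro at position 1): ranking walks positions 1-2-3-4, expanding outward from the peak — single-peaked.
Bloc 1 violates single-peakedness, so the profile is not single-peaked on this axis.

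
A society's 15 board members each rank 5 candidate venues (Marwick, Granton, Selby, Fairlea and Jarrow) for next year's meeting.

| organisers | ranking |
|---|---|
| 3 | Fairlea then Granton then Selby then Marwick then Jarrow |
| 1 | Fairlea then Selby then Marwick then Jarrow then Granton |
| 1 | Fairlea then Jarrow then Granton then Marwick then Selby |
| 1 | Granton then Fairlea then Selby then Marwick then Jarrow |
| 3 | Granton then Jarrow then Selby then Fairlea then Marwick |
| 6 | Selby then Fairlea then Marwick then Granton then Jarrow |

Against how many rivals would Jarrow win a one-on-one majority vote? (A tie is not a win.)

Jarrow against each rival (15 organisers):
Jarrow vs Marwick: Marwick wins 11–4.
Jarrow vs Granton: 1+1 = 2 for Jarrow, 13 for Granton — Granton by 13–2.
Jarrow vs Selby: 1+3 = 4 for Jarrow, 11 for Selby — Selby by 11–4.
Jarrow vs Fairlea: Jarrow is ranked higher on 3 ballots, Fairlea on 12. Fairlea wins 12–3.
Jarrow beats no one; loses to Marwick, Granton, Selby, Fairlea — 0 pairwise wins.

0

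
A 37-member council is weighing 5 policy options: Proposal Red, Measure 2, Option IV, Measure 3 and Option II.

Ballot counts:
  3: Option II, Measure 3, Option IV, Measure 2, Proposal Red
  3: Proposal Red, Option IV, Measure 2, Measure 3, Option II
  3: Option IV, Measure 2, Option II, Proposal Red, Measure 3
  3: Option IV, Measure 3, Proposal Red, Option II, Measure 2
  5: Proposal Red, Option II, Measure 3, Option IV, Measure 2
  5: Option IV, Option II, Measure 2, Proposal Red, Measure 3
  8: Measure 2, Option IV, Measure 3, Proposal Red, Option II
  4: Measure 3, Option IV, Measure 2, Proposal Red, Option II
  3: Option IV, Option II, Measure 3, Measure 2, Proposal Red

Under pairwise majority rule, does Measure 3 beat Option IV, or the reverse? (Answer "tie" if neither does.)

Ballots ranking Measure 3 above Option IV: 3 + 5 + 4 = 12.
Ballots ranking Option IV above Measure 3: 37 − 12 = 25.
Option IV wins the head-to-head 25–12.

Option IV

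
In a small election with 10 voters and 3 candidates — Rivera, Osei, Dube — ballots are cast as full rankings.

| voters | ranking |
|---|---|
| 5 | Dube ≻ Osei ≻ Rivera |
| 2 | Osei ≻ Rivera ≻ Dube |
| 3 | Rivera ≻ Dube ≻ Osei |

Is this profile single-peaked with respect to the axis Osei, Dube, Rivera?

Axis positions: Osei=1, Dube=2, Rivera=3.
Group 1 (peak Dube at position 2): ranking walks positions 2-1-3, expanding outward from the peak — single-peaked.
Group 2: ranking walks positions 1-3-2; Rivera is ranked above Dube even though Dube lies between Rivera and the peak Osei on the axis — preferences dip and rise again. Not single-peaked.
Group 3 (peak Rivera at position 3): ranking walks positions 3-2-1, expanding outward from the peak — single-peaked.
Group 2 violates single-peakedness, so the profile is not single-peaked on this axis.

no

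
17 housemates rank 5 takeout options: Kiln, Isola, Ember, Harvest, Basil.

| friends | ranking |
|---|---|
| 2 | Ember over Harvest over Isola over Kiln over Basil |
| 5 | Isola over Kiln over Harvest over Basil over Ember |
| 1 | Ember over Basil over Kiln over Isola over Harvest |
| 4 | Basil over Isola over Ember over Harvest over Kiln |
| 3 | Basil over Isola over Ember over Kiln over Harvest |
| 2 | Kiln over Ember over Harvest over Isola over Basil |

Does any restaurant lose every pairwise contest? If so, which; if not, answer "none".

Pairwise majorities:
Kiln vs Isola: Kiln is ranked higher on 1+2 = 3 ballots, Isola on 14. Isola wins 14–3.
Kiln–Ember: Ember 10–7.
Kiln vs Harvest: Kiln preferred on 5+1+3+2 = 11 ballots; Kiln wins 11–6.
Kiln vs Basil: Kiln is ranked higher on 2+5+2 = 9 ballots, Basil on 8. Kiln wins 9–8.
Isola vs Ember: Isola preferred on 5+4+3 = 12 ballots; Isola wins 12–5.
Isola vs Harvest: 13 to 4, Isola.
Isola vs Basil: Isola preferred on 2+5+2 = 9 ballots; Isola wins 9–8.
Ember vs Harvest: 2+1+4+3+2 = 12 for Ember, 5 for Harvest — Ember by 12–5.
Ember–Basil: Basil 12–5.
Harvest vs Basil: Harvest preferred on 2+5+2 = 9 ballots; Harvest wins 9–8.
Every restaurant wins at least one matchup (Kiln beats Harvest; Isola beats Kiln; Ember beats Kiln; Harvest beats Basil; Basil beats Ember), so there is no Condorcet loser.

none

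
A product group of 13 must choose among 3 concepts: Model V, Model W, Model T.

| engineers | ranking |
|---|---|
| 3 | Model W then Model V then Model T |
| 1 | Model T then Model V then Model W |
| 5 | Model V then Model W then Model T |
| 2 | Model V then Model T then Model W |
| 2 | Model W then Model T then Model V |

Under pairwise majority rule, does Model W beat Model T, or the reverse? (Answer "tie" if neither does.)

Ballots ranking Model W above Model T: 3 + 5 + 2 = 10.
Ballots ranking Model T above Model W: 13 − 10 = 3.
Model W wins the head-to-head 10–3.

Model W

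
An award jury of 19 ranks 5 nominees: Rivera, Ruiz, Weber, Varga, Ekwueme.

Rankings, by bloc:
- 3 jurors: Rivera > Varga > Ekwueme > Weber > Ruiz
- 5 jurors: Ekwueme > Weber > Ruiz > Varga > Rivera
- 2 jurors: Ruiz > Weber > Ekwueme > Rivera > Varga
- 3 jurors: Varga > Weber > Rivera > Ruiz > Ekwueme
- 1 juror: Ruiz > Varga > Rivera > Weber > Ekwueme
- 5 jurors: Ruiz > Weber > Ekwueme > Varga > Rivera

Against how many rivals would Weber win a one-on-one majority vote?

Weber against each rival (19 jurors):
Weber vs Rivera: Weber preferred on 5+2+3+5 = 15 ballots; Weber wins 15–4.
Weber–Ruiz: Weber 11–8.
Weber–Varga: Weber 12–7.
Weber vs Ekwueme: Weber, 11–8.
Weber beats Rivera, Ruiz, Varga, Ekwueme — 4 pairwise wins.

4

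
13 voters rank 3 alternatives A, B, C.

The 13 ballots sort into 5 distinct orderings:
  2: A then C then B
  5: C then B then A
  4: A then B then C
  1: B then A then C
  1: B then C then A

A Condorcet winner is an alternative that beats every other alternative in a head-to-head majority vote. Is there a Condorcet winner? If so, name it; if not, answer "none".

none

Check each pair by majority over 13 ballots:
A vs B: B, 7–6.
A–C: A 7–6.
B vs C: C wins 7–6.
Every alternative loses at least once (A loses to B; B loses to C; C loses to A). The majority relation contains the cycle A > C > B > A, so there is no Condorcet winner.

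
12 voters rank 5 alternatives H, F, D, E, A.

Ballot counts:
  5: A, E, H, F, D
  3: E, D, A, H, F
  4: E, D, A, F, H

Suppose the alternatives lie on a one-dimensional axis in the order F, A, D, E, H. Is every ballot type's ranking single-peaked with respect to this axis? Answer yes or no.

no

Axis positions: F=1, A=2, D=3, E=4, H=5.
Ballot type 1: ranking walks positions 2-4-5-1-3; E is ranked above D even though D lies between E and the peak A on the axis — preferences dip and rise again. Not single-peaked.
Ballot type 2 (peak E at position 4): ranking walks positions 4-3-2-5-1, expanding outward from the peak — single-peaked.
Ballot type 3 (peak E at position 4): ranking walks positions 4-3-2-1-5, expanding outward from the peak — single-peaked.
Ballot type 1 violates single-peakedness, so the profile is not single-peaked on this axis.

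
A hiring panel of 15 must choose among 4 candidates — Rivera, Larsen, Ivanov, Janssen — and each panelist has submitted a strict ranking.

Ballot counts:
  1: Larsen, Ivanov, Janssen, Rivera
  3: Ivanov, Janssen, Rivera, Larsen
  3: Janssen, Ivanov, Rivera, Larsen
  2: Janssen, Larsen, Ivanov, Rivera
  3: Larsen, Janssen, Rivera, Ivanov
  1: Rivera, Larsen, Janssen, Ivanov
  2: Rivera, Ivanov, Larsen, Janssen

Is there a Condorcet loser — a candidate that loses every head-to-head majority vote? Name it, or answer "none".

Larsen

Head-to-head results (15 committee members):
Rivera vs Larsen: Rivera preferred on 3+3+1+2 = 9 ballots; Rivera wins 9–6.
Rivera–Ivanov: Ivanov 9–6.
Rivera–Janssen: Janssen 12–3.
Larsen vs Ivanov: Ivanov wins 8–7.
Larsen vs Janssen: Larsen is ranked higher on 1+3+1+2 = 7 ballots, Janssen on 8. Janssen wins 8–7.
Ivanov–Janssen: Janssen 9–6.
Larsen loses to every other candidate — it is the Condorcet loser.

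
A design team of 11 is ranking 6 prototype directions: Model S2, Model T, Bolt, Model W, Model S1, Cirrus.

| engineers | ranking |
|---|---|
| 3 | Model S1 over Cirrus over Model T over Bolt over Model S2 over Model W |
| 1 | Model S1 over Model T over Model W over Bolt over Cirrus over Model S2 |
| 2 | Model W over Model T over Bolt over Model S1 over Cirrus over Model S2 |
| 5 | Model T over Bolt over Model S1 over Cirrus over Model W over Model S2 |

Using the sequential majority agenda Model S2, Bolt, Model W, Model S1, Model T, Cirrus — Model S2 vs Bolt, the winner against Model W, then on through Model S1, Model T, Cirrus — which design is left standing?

Round 1: Model S2 vs Bolt — 0–11, Bolt advances.
Round 2: Bolt vs Model W — 8–3, Bolt advances.
Round 3: Bolt vs Model S1 — 7–4, Bolt advances.
Round 4: Bolt vs Model T — 0–11, Model T advances.
Round 5: Model T vs Cirrus — 8–3, Model T advances.
Model T survives the agenda.

Model T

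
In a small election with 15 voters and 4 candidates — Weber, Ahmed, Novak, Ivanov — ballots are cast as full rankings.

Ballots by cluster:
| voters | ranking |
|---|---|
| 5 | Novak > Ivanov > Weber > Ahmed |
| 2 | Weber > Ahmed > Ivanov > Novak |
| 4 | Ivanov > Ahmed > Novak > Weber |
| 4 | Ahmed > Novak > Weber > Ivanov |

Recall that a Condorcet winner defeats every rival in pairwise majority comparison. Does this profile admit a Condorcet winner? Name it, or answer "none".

none

Pairwise majorities:
Weber vs Ahmed: Ahmed wins 8–7.
Weber vs Novak: Novak wins 13–2.
Weber–Ivanov: Ivanov 9–6.
Ahmed vs Novak: Ahmed wins 10–5.
Ahmed vs Ivanov: Ivanov wins 9–6.
Novak vs Ivanov: Novak wins 9–6.
No candidate is unbeaten: Weber loses to Ahmed; Ahmed loses to Ivanov; Novak loses to Ahmed; Ivanov loses to Novak. In particular Ahmed → Novak → Ivanov → Ahmed is a majority cycle — no Condorcet winner exists.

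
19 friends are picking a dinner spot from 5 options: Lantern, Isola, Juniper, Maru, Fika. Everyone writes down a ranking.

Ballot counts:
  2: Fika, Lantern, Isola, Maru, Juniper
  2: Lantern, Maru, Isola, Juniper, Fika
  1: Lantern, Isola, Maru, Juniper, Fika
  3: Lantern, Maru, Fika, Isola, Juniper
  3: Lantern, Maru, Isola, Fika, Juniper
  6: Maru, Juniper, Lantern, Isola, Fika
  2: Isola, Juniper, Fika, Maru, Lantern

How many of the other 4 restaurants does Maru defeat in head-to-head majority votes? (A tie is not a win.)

3

Maru against each rival (19 friends):
Maru vs Lantern: 6+2 = 8 for Maru, 11 for Lantern — Lantern by 11–8.
Maru–Isola: Maru 14–5.
Maru vs Juniper: 2+2+1+3+3+6 = 17 for Maru, 2 for Juniper — Maru by 17–2.
Maru vs Fika: Maru, 15–4.
Maru beats Isola, Juniper, Fika; loses to Lantern — 3 pairwise wins.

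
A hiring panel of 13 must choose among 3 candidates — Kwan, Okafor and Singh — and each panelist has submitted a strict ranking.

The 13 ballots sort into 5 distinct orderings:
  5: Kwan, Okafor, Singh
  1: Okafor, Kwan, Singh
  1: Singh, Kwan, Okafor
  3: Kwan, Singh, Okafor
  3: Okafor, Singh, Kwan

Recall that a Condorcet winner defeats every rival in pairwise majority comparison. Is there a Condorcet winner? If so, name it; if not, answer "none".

Kwan

Check each pair by majority over 13 ballots:
Kwan vs Okafor: Kwan preferred on 5+1+3 = 9 ballots; Kwan wins 9–4.
Kwan vs Singh: 9 to 4, Kwan.
Okafor vs Singh: Okafor preferred on 5+1+3 = 9 ballots; Okafor wins 9–4.
Kwan defeats every rival head-to-head and is the Condorcet winner.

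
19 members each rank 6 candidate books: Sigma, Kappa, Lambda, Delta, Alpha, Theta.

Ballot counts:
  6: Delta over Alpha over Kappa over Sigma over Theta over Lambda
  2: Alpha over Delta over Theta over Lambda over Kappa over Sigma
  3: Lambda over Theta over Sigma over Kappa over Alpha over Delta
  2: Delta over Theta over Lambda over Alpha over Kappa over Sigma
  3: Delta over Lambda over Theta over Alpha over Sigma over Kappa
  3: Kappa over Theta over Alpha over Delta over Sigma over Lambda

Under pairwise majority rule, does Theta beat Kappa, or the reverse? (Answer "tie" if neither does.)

Theta

Ballots ranking Theta above Kappa: 2 + 3 + 2 + 3 = 10.
Ballots ranking Kappa above Theta: 19 − 10 = 9.
Theta wins the head-to-head 10–9.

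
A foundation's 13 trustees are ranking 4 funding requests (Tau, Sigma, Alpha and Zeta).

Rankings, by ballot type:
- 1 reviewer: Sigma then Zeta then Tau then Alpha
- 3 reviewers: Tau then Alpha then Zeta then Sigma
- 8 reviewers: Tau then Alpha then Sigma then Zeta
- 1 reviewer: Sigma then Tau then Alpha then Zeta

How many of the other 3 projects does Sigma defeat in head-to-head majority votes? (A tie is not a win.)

Sigma against each rival (13 reviewers):
Sigma vs Tau: Tau, 11–2.
Sigma–Alpha: Alpha 11–2.
Sigma–Zeta: Sigma 10–3.
Sigma beats Zeta; loses to Tau, Alpha — 1 pairwise win.

1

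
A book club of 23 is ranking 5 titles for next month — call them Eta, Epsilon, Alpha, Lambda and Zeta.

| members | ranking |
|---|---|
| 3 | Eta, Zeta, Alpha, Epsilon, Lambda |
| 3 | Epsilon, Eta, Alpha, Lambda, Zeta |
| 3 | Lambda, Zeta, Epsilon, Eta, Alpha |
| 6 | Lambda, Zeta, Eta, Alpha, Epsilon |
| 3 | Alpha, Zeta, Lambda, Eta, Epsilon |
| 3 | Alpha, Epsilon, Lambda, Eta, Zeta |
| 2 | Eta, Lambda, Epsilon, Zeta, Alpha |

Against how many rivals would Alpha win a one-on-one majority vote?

Alpha against each rival (23 members):
Alpha vs Eta: Eta wins 17–6.
Alpha vs Epsilon: Alpha, 15–8.
Alpha vs Lambda: Alpha preferred on 3+3+3+3 = 12 ballots; Alpha wins 12–11.
Alpha vs Zeta: Alpha is ranked higher on 3+3+3 = 9 ballots, Zeta on 14. Zeta wins 14–9.
Alpha beats Epsilon, Lambda; loses to Eta, Zeta — 2 pairwise wins.

2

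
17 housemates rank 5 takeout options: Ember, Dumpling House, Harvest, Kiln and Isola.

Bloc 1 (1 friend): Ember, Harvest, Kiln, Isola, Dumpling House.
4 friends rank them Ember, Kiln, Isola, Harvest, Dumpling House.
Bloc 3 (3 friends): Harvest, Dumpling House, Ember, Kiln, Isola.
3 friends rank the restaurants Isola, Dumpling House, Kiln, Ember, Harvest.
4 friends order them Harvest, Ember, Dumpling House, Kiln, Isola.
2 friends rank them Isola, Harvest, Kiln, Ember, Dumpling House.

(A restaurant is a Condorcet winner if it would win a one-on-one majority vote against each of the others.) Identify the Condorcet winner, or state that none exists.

Head-to-head results (17 friends):
Ember vs Dumpling House: 1+4+4+2 = 11 for Ember, 6 for Dumpling House — Ember by 11–6.
Ember vs Harvest: 1+4+3 = 8 for Ember, 9 for Harvest — Harvest by 9–8.
Ember vs Kiln: 1+4+3+4 = 12 for Ember, 5 for Kiln — Ember by 12–5.
Ember vs Isola: Ember is ranked higher on 1+4+3+4 = 12 ballots, Isola on 5. Ember wins 12–5.
Dumpling House vs Harvest: Dumpling House preferred on 3 ballots; Harvest wins 14–3.
Dumpling House vs Kiln: Dumpling House preferred on 3+3+4 = 10 ballots; Dumpling House wins 10–7.
Dumpling House vs Isola: 7 to 10, Isola.
Harvest vs Kiln: 10 to 7, Harvest.
Harvest vs Isola: 8 to 9, Isola.
Kiln vs Isola: Kiln is ranked higher on 1+4+3+4 = 12 ballots, Isola on 5. Kiln wins 12–5.
Each restaurant drops at least one matchup (Ember loses to Harvest; Dumpling House loses to Ember; Harvest loses to Isola; Kiln loses to Ember; Isola loses to Ember); the cycle Ember > Isola > Harvest > Ember rules out a Condorcet winner.

none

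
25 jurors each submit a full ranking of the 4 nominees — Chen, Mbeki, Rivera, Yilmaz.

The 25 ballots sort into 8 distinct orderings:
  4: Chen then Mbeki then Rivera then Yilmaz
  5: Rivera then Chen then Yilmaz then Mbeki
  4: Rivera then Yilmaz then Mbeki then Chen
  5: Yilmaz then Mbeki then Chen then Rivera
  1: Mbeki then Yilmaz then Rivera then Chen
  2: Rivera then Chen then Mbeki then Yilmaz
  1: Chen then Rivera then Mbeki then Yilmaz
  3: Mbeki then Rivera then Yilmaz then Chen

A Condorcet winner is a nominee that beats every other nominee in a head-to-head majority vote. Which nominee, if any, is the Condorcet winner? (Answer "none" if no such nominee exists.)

none

Check each pair by majority over 25 ballots:
Chen vs Mbeki: Chen preferred on 4+5+2+1 = 12 ballots; Mbeki wins 13–12.
Chen–Rivera: Rivera 15–10.
Chen vs Yilmaz: Chen preferred on 4+5+2+1 = 12 ballots; Yilmaz wins 13–12.
Mbeki vs Rivera: 13 to 12, Mbeki.
Mbeki vs Yilmaz: 4+1+2+1+3 = 11 for Mbeki, 14 for Yilmaz — Yilmaz by 14–11.
Rivera vs Yilmaz: Rivera preferred on 4+5+4+2+1+3 = 19 ballots; Rivera wins 19–6.
Every nominee loses at least once (Chen loses to Mbeki; Mbeki loses to Yilmaz; Rivera loses to Mbeki; Yilmaz loses to Rivera). The majority relation contains the cycle Mbeki > Rivera > Yilmaz > Mbeki, so there is no Condorcet winner.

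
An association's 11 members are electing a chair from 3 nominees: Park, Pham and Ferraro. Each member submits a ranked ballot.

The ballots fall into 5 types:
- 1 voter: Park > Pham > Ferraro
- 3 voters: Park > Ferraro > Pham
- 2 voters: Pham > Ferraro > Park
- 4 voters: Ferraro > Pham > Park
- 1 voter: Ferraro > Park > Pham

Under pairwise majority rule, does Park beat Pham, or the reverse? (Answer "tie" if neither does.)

Ballots ranking Park above Pham: 1 + 3 + 1 = 5.
Ballots ranking Pham above Park: 11 − 5 = 6.
Pham wins the head-to-head 6–5.

Pham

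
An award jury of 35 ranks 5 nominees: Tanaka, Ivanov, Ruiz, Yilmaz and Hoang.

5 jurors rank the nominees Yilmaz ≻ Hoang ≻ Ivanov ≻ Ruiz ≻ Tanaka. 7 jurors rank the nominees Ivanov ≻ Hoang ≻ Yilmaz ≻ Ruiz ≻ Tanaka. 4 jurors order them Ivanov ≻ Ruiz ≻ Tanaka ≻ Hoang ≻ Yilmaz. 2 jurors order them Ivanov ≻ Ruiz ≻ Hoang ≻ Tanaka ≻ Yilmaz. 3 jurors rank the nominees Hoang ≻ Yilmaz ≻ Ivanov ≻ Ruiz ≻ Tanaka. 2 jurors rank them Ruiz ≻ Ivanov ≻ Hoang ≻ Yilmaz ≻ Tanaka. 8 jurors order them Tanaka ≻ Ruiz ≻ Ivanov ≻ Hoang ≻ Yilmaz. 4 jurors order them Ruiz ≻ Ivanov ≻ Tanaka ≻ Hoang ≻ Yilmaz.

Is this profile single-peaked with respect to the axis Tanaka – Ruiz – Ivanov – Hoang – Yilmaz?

yes

Axis positions: Tanaka=1, Ruiz=2, Ivanov=3, Hoang=4, Yilmaz=5.
Cluster 1 (peak Yilmaz at position 5): ranking walks positions 5-4-3-2-1, expanding outward from the peak — single-peaked.
Cluster 2 (peak Ivanov at position 3): ranking walks positions 3-4-5-2-1, expanding outward from the peak — single-peaked.
Cluster 3 (peak Ivanov at position 3): ranking walks positions 3-2-1-4-5, expanding outward from the peak — single-peaked.
Cluster 4 (peak Ivanov at position 3): ranking walks positions 3-2-4-1-5, expanding outward from the peak — single-peaked.
Cluster 5 (peak Hoang at position 4): ranking walks positions 4-5-3-2-1, expanding outward from the peak — single-peaked.
Cluster 6 (peak Ruiz at position 2): ranking walks positions 2-3-4-5-1, expanding outward from the peak — single-peaked.
Cluster 7 (peak Tanaka at position 1): ranking walks positions 1-2-3-4-5, expanding outward from the peak — single-peaked.
Cluster 8 (peak Ruiz at position 2): ranking walks positions 2-3-1-4-5, expanding outward from the peak — single-peaked.
Every ranking is single-peaked on this axis.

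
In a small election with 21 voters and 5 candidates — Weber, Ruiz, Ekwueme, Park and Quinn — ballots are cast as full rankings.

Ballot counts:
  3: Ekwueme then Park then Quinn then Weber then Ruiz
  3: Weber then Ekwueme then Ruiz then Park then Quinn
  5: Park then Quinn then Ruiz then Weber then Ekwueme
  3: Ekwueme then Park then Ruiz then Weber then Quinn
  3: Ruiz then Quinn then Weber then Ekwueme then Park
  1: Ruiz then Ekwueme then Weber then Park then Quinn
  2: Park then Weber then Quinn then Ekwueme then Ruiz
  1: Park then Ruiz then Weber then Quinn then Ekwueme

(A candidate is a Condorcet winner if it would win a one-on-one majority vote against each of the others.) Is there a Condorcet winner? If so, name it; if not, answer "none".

none

Head-to-head results (21 voters):
Weber vs Ruiz: Weber preferred on 3+3+2 = 8 ballots; Ruiz wins 13–8.
Weber vs Ekwueme: 14 to 7, Weber.
Weber vs Park: Weber is ranked higher on 3+3+1 = 7 ballots, Park on 14. Park wins 14–7.
Weber vs Quinn: 3+3+1+2+1 = 10 for Weber, 11 for Quinn — Quinn by 11–10.
Ruiz vs Ekwueme: 10 to 11, Ekwueme.
Ruiz vs Park: 7 to 14, Park.
Ruiz vs Quinn: Ruiz preferred on 3+3+3+1+1 = 11 ballots; Ruiz wins 11–10.
Ekwueme vs Park: 3+3+3+3+1 = 13 for Ekwueme, 8 for Park — Ekwueme by 13–8.
Ekwueme vs Quinn: 10 to 11, Quinn.
Park vs Quinn: Park preferred on 18 ballots; Park wins 18–3.
Each candidate drops at least one matchup (Weber loses to Ruiz; Ruiz loses to Ekwueme; Ekwueme loses to Weber; Park loses to Ekwueme; Quinn loses to Ruiz); the cycle Weber > Ekwueme > Ruiz > Weber rules out a Condorcet winner.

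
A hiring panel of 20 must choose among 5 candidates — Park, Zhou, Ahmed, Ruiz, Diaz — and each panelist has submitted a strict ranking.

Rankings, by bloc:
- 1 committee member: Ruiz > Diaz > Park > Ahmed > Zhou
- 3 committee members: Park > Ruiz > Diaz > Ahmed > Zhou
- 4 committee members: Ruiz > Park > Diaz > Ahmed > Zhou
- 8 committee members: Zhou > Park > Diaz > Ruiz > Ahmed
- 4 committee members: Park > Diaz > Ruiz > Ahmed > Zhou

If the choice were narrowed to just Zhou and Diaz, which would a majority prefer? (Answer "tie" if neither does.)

Diaz

Ballots ranking Zhou above Diaz: 8.
Ballots ranking Diaz above Zhou: 20 − 8 = 12.
Diaz wins the head-to-head 12–8.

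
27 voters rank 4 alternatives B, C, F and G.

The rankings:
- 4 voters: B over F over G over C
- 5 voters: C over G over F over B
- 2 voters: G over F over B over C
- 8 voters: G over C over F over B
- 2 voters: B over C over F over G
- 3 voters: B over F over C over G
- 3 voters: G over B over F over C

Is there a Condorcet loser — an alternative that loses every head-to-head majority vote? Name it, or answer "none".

none

Head-to-head results (27 voters):
B vs C: B preferred on 4+2+2+3+3 = 14 ballots; B wins 14–13.
B–F: F 15–12.
B vs G: G wins 18–9.
C vs F: 15 to 12, C.
C vs G: C preferred on 5+2+3 = 10 ballots; G wins 17–10.
F vs G: G, 18–9.
Every alternative wins at least one matchup (B beats C; C beats F; F beats B; G beats B), so there is no Condorcet loser.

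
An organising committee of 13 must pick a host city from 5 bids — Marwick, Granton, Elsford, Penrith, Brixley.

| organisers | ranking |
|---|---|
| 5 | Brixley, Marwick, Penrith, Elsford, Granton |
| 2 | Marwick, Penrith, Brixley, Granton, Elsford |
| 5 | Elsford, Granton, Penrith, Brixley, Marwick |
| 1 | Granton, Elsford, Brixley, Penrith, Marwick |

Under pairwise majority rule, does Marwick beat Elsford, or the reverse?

Ballots ranking Marwick above Elsford: 5 + 2 = 7.
Ballots ranking Elsford above Marwick: 13 − 7 = 6.
Marwick wins the head-to-head 7–6.

Marwick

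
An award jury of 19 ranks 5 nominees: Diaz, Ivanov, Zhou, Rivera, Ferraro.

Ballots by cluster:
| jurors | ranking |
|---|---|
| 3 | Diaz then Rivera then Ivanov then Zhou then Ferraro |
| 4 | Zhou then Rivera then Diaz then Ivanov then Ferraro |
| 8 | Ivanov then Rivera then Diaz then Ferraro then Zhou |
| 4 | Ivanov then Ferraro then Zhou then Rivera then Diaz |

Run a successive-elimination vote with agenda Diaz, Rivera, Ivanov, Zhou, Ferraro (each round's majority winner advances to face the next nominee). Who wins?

Round 1: Diaz vs Rivera — 3–16, Rivera advances.
Round 2: Rivera vs Ivanov — 7–12, Ivanov advances.
Round 3: Ivanov vs Zhou — 15–4, Ivanov advances.
Round 4: Ivanov vs Ferraro — 19–0, Ivanov advances.
Ivanov survives the agenda.

Ivanov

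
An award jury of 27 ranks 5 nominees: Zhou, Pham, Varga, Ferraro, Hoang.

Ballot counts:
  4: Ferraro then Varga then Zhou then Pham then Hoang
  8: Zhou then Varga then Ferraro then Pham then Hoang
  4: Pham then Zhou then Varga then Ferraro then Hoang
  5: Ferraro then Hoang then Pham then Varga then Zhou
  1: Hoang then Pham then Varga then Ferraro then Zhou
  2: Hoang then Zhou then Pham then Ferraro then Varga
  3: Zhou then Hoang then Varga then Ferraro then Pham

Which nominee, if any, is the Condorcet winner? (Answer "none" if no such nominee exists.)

Zhou

Pairwise majorities:
Zhou vs Pham: Zhou is ranked higher on 4+8+2+3 = 17 ballots, Pham on 10. Zhou wins 17–10.
Zhou vs Varga: 8+4+2+3 = 17 for Zhou, 10 for Varga — Zhou by 17–10.
Zhou vs Ferraro: 8+4+2+3 = 17 for Zhou, 10 for Ferraro — Zhou by 17–10.
Zhou vs Hoang: 4+8+4+3 = 19 for Zhou, 8 for Hoang — Zhou by 19–8.
Pham vs Varga: 12 to 15, Varga.
Pham vs Ferraro: Pham preferred on 4+1+2 = 7 ballots; Ferraro wins 20–7.
Pham vs Hoang: Pham preferred on 4+8+4 = 16 ballots; Pham wins 16–11.
Varga vs Ferraro: 16 to 11, Varga.
Varga vs Hoang: Varga is ranked higher on 4+8+4 = 16 ballots, Hoang on 11. Varga wins 16–11.
Ferraro vs Hoang: Ferraro is ranked higher on 4+8+4+5 = 21 ballots, Hoang on 6. Ferraro wins 21–6.
Zhou wins every pairwise contest, so Zhou is the Condorcet winner.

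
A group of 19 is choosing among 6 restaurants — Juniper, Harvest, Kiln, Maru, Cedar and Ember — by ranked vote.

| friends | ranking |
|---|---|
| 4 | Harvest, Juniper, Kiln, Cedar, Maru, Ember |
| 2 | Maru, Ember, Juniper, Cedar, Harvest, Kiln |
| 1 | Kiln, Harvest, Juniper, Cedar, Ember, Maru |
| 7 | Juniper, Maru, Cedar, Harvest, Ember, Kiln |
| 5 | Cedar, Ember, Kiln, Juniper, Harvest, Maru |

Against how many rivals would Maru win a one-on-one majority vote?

1

Maru against each rival (19 friends):
Maru vs Juniper: Maru is ranked higher on 2 ballots, Juniper on 17. Juniper wins 17–2.
Maru–Harvest: Harvest 10–9.
Maru vs Kiln: Kiln, 10–9.
Maru vs Cedar: Maru preferred on 2+7 = 9 ballots; Cedar wins 10–9.
Maru vs Ember: 4+2+7 = 13 for Maru, 6 for Ember — Maru by 13–6.
Maru beats Ember; loses to Juniper, Harvest, Kiln, Cedar — 1 pairwise win.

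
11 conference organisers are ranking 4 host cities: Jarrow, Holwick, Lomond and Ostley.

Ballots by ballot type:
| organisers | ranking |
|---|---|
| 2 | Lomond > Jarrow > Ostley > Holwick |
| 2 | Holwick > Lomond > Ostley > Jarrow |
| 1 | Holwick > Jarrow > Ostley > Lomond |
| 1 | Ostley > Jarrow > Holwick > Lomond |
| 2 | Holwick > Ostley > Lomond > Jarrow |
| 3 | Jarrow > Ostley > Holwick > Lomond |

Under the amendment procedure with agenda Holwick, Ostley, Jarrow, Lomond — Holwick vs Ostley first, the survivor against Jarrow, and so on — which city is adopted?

Lomond

Round 1: Holwick vs Ostley — 5–6, Ostley advances.
Round 2: Ostley vs Jarrow — 5–6, Jarrow advances.
Round 3: Jarrow vs Lomond — 5–6, Lomond advances.
The agenda winner is Lomond.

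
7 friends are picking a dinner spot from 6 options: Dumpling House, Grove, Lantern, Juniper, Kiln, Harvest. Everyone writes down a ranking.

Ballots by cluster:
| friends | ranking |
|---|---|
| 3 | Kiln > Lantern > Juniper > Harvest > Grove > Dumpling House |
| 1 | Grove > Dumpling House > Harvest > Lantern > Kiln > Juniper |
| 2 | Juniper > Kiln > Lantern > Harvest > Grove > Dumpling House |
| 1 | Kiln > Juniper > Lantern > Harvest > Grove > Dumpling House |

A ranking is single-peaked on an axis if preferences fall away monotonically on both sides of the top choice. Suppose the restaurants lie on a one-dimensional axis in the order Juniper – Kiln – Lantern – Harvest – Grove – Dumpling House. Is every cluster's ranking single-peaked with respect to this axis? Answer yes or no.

Axis positions: Juniper=1, Kiln=2, Lantern=3, Harvest=4, Grove=5, Dumpling House=6.
Cluster 1 (peak Kiln at position 2): ranking walks positions 2-3-1-4-5-6, expanding outward from the peak — single-peaked.
Cluster 2 (peak Grove at position 5): ranking walks positions 5-6-4-3-2-1, expanding outward from the peak — single-peaked.
Cluster 3 (peak Juniper at position 1): ranking walks positions 1-2-3-4-5-6, expanding outward from the peak — single-peaked.
Cluster 4 (peak Kiln at position 2): ranking walks positions 2-1-3-4-5-6, expanding outward from the peak — single-peaked.
Every ranking is single-peaked on this axis.

yes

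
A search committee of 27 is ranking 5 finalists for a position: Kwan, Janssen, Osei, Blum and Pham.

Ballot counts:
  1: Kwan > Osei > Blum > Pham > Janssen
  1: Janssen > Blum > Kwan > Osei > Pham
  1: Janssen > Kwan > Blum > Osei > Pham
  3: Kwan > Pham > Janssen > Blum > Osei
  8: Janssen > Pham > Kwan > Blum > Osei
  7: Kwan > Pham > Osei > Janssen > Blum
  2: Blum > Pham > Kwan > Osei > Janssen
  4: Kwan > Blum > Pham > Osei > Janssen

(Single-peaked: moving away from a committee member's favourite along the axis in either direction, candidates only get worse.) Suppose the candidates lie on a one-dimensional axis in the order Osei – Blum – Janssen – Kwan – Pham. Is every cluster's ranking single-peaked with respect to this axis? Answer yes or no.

no

Axis positions: Osei=1, Blum=2, Janssen=3, Kwan=4, Pham=5.
Cluster 1: ranking walks positions 4-1-2-5-3; Osei is ranked above Janssen even though Janssen lies between Osei and the peak Kwan on the axis — preferences dip and rise again. Not single-peaked.
Cluster 2 (peak Janssen at position 3): ranking walks positions 3-2-4-1-5, expanding outward from the peak — single-peaked.
Cluster 3 (peak Janssen at position 3): ranking walks positions 3-4-2-1-5, expanding outward from the peak — single-peaked.
Cluster 4 (peak Kwan at position 4): ranking walks positions 4-5-3-2-1, expanding outward from the peak — single-peaked.
Cluster 5: ranking walks positions 3-5-4-2-1; Pham is ranked above Kwan even though Kwan lies between Pham and the peak Janssen on the axis — preferences dip and rise again. Not single-peaked.
Cluster 6: ranking walks positions 4-5-1-3-2; Osei is ranked above Janssen even though Janssen lies between Osei and the peak Kwan on the axis — preferences dip and rise again. Not single-peaked.
Cluster 7: ranking walks positions 2-5-4-1-3; Pham is ranked above Janssen even though Janssen lies between Pham and the peak Blum on the axis — preferences dip and rise again. Not single-peaked.
Cluster 8: ranking walks positions 4-2-5-1-3; Blum is ranked above Janssen even though Janssen lies between Blum and the peak Kwan on the axis — preferences dip and rise again. Not single-peaked.
Cluster 1 violates single-peakedness, so the profile is not single-peaked on this axis.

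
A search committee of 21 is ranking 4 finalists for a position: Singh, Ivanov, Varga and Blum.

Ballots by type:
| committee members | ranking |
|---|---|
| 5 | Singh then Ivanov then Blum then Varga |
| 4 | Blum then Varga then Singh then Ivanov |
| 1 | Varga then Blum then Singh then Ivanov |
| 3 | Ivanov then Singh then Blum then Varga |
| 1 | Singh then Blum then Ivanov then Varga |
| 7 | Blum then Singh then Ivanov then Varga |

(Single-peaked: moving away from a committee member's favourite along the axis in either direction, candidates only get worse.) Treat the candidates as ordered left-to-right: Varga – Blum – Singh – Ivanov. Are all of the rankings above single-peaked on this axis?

Axis positions: Varga=1, Blum=2, Singh=3, Ivanov=4.
Type 1 (peak Singh at position 3): ranking walks positions 3-4-2-1, expanding outward from the peak — single-peaked.
Type 2 (peak Blum at position 2): ranking walks positions 2-1-3-4, expanding outward from the peak — single-peaked.
Type 3 (peak Varga at position 1): ranking walks positions 1-2-3-4, expanding outward from the peak — single-peaked.
Type 4 (peak Ivanov at position 4): ranking walks positions 4-3-2-1, expanding outward from the peak — single-peaked.
Type 5 (peak Singh at position 3): ranking walks positions 3-2-4-1, expanding outward from the peak — single-peaked.
Type 6 (peak Blum at position 2): ranking walks positions 2-3-4-1, expanding outward from the peak — single-peaked.
Every ranking is single-peaked on this axis.

yes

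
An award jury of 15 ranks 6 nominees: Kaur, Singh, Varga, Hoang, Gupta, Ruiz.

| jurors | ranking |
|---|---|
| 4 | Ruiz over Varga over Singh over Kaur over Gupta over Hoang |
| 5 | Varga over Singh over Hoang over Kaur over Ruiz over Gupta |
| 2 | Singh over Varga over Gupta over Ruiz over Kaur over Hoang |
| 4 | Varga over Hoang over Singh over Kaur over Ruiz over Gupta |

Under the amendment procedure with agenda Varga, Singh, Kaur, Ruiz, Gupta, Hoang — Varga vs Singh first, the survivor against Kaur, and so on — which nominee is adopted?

Varga

Round 1: Varga vs Singh — 13–2, Varga advances.
Round 2: Varga vs Kaur — 15–0, Varga advances.
Round 3: Varga vs Ruiz — 11–4, Varga advances.
Round 4: Varga vs Gupta — 15–0, Varga advances.
Round 5: Varga vs Hoang — 15–0, Varga advances.
Varga survives the agenda.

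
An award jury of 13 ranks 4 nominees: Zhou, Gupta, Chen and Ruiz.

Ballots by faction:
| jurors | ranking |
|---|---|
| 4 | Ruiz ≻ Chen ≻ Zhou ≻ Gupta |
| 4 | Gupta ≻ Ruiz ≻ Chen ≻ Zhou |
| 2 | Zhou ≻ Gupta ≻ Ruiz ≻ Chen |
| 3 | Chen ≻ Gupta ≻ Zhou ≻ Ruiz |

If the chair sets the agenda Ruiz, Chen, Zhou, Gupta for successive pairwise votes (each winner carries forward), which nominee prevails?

Round 1: Ruiz vs Chen — 10–3, Ruiz advances.
Round 2: Ruiz vs Zhou — 8–5, Ruiz advances.
Round 3: Ruiz vs Gupta — 4–9, Gupta advances.
The agenda winner is Gupta.

Gupta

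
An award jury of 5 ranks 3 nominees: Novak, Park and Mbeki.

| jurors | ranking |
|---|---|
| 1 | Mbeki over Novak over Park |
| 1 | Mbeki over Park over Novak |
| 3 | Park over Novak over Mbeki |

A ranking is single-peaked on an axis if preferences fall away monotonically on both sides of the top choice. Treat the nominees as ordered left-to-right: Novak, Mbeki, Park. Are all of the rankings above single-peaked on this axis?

no

Axis positions: Novak=1, Mbeki=2, Park=3.
Group 1 (peak Mbeki at position 2): ranking walks positions 2-1-3, expanding outward from the peak — single-peaked.
Group 2 (peak Mbeki at position 2): ranking walks positions 2-3-1, expanding outward from the peak — single-peaked.
Group 3: ranking walks positions 3-1-2; Novak is ranked above Mbeki even though Mbeki lies between Novak and the peak Park on the axis — preferences dip and rise again. Not single-peaked.
Group 3 violates single-peakedness, so the profile is not single-peaked on this axis.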